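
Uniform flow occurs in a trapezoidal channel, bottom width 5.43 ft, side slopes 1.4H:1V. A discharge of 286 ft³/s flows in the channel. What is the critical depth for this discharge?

At critical depth, Q² T / (g A³) = 1, i.e. A³/T = Q²/g = 286²/32.2 = 2540.
At y = 2.93 ft: A³/T = 1598 — low.
At y = 3.7 ft: A³/T = 3832 — high.
At y = 3.32 ft: A³/T = 2544 — matches.

y_c = 3.32 ft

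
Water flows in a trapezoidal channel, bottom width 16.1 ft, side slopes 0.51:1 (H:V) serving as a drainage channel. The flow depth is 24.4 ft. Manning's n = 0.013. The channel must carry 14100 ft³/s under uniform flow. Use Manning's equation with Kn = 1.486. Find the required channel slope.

S = 0.00149

With bottom width b = 16.1 ft and side slope z = 0.51: A = (b + zy)y = (16.1 + 0.51×24.4)×24.4 = 696.5 ft²; P = b + 2y√(1+z²) = 16.1 + 2×24.4×1.123 = 70.88 ft.
Hydraulic radius R = A/P = 696.5/70.88 = 9.826 ft.
From Manning's equation, S = [nQ / (1.486 A R^(2/3))]² = [0.013 × 14100 / (1.486 × 696.5 × 9.826^(2/3))]² = 0.00149.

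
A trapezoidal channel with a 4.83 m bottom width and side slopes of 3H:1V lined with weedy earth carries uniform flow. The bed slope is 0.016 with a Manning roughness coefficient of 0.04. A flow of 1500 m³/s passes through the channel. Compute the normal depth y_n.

Manning's equation rearranged: A R^(2/3) = nQ / (1·√S) = 0.04 × 1500 / (√0.016) = 474.3.
At y = 5.42 m: A R^(2/3) = 233.7 — low.
At y = 8.67 m: A R^(2/3) = 726.8 — high.
At y = 7.28 m: A R^(2/3) = 474.2 — matches.

y_n = 7.28 m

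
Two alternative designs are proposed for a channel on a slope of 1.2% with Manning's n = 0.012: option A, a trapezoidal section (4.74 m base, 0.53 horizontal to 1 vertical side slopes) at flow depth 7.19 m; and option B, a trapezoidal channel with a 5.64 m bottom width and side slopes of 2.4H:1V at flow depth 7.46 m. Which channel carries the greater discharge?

Channel A: With bottom width b = 4.74 m and side slope z = 0.53: A = (b + zy)y = (4.74 + 0.53×7.19)×7.19 = 61.48 m²; P = b + 2y√(1+z²) = 4.74 + 2×7.19×1.132 = 21.01 m. Hydraulic radius R = A/P = 61.48/21.01 = 2.926 m. Q_A = (1/0.012)·61.48·2.926^(2/3)·√0.012 = 1148 m³/s.
Channel B: With bottom width b = 5.64 m and side slope z = 2.4: A = (b + zy)y = (5.64 + 2.4×7.46)×7.46 = 175.6 m²; P = b + 2y√(1+z²) = 5.64 + 2×7.46×2.6 = 44.43 m. Hydraulic radius R = A/P = 175.6/44.43 = 3.953 m. Q_B = (1/0.012)·175.6·3.953^(2/3)·√0.012 = 4008 m³/s.
Q_A = 1148 m³/s vs Q_B = 4008 m³/s, so channel B carries more.

channel B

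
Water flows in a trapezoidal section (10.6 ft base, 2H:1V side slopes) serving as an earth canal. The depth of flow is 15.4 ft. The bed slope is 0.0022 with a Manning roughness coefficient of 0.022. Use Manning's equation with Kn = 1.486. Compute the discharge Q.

With bottom width b = 10.6 ft and side slope z = 2: A = (b + zy)y = (10.6 + 2×15.4)×15.4 = 637.6 ft²; P = b + 2y√(1+z²) = 10.6 + 2×15.4×2.236 = 79.47 ft.
Hydraulic radius R = A/P = 637.6/79.47 = 8.023 ft.
Manning's equation: Q = (1.486/n) A R^(2/3) S^(1/2) = (1.486/0.022) × 637.6 × 8.023^(2/3) × 0.0022^(1/2) = 8090 ft³/s.

Q = 8090 ft³/s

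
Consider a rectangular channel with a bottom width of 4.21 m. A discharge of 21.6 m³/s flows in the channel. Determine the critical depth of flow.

y_c = 1.39 m

For a rectangular channel, critical depth y_c = (q²/g)^(1/3) where q = Q/b = 21.6/4.21 = 5.131 m²/s.
So y_c = (5.131²/9.81)^(1/3) = 1.39 m.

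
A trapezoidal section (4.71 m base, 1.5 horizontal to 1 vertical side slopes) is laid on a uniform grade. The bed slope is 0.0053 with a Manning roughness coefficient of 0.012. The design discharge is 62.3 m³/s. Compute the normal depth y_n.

Manning's equation rearranged: A R^(2/3) = nQ / (1·√S) = 0.012 × 62.3 / (√0.0053) = 10.27.
Trying y = 1.81 m: A R^(2/3) = 15.14 — high.
Trying y = 1.29 m: A R^(2/3) = 8.083 — low.
Trying y = 1.47 m: A R^(2/3) = 10.27 — close enough.

y_n = 1.47 m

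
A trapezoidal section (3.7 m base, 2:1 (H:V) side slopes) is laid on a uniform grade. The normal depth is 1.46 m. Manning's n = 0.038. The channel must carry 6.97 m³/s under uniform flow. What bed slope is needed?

S = 0.00081

With bottom width b = 3.7 m and side slope z = 2: A = (b + zy)y = (3.7 + 2×1.46)×1.46 = 9.665 m²; P = b + 2y√(1+z²) = 3.7 + 2×1.46×2.236 = 10.23 m.
Hydraulic radius R = A/P = 9.665/10.23 = 0.9449 m.
From Manning's equation, S = [nQ / (1 A R^(2/3))]² = [0.038 × 6.97 / (1 × 9.665 × 0.9449^(2/3))]² = 0.00081.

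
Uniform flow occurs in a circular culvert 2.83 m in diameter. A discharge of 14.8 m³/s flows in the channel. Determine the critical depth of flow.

y_c = 1.7 m

At critical depth, Q² T / (g A³) = 1, i.e. A³/T = Q²/g = 14.8²/9.81 = 22.33.
At y = 1.48 m: A³/T = 13.05 — short.
At y = 1.94 m: A³/T = 36.94 — over.
At y = 1.7 m: A³/T = 22.17 — close enough.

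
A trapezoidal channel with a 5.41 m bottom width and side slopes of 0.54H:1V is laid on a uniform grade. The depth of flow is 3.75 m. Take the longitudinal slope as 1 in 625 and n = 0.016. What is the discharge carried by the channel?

With bottom width b = 5.41 m and side slope z = 0.54: A = (b + zy)y = (5.41 + 0.54×3.75)×3.75 = 27.88 m²; P = b + 2y√(1+z²) = 5.41 + 2×3.75×1.136 = 13.93 m.
Hydraulic radius R = A/P = 27.88/13.93 = 2.001 m.
Manning's equation: Q = (1/n) A R^(2/3) S^(1/2) = (1/0.016) × 27.88 × 2.001^(2/3) × 0.0016^(1/2) = 111 m³/s.

Q = 111 m³/s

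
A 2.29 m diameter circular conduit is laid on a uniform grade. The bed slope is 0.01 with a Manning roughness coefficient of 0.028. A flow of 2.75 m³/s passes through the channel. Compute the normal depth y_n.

Manning's equation rearranged: A R^(2/3) = nQ / (1·√S) = 0.028 × 2.75 / (√0.01) = 0.77.
Trying y = 0.98 m: A R^(2/3) = 1.082 — over.
Trying y = 0.629 m: A R^(2/3) = 0.4683 — short.
Trying y = 0.815 m: A R^(2/3) = 0.7705 — ≈ 0.77.

y_n = 0.815 m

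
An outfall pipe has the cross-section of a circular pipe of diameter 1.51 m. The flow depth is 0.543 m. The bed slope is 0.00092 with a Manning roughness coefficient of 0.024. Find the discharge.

For a circular section of diameter D = 1.51 m at depth y = 0.543 m, the central angle is θ = 2 arccos(1 − 2y/D) = 2.572 rad. Then A = (D²/8)(θ − sin θ) = 0.5795 m² and P = Dθ/2 = 1.942 m.
Hydraulic radius R = A/P = 0.5795/1.942 = 0.2984 m.
Manning's equation: Q = (1/n) A R^(2/3) S^(1/2) = (1/0.024) × 0.5795 × 0.2984^(2/3) × 0.00092^(1/2) = 0.327 m³/s.

Q = 0.327 m³/s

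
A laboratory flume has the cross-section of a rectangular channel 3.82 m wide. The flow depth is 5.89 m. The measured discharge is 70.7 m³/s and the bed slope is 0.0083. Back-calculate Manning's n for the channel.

Flow area A = b·y = 3.82 × 5.89 = 22.5 m². Wetted perimeter P = b + 2y = 3.82 + 2×5.89 = 15.6 m.
Hydraulic radius R = A/P = 22.5/15.6 = 1.442 m.
Rearranging Manning's equation: n = (1/Q) A R^(2/3) S^(1/2) = (1/70.7) × 22.5 × 1.442^(2/3) × √0.0083 = 0.037.

n = 0.037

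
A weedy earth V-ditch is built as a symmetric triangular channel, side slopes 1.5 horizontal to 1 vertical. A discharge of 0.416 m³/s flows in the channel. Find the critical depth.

y_c = 0.436 m

At critical depth, Q² T / (g A³) = 1, i.e. A³/T = Q²/g = 0.416²/9.81 = 0.01764.
At y = 0.54 m: A³/T = 0.05166 — too large.
At y = 0.297 m: A³/T = 0.0026 — too small.
At y = 0.436 m: A³/T = 0.01772 — ≈ 0.01764.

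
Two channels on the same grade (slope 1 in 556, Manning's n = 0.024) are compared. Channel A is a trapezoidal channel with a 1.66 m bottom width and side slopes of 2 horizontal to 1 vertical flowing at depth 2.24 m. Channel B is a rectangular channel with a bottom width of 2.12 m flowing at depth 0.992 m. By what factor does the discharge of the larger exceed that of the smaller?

Channel A: With bottom width b = 1.66 m and side slope z = 2: A = (b + zy)y = (1.66 + 2×2.24)×2.24 = 13.75 m²; P = b + 2y√(1+z²) = 1.66 + 2×2.24×2.236 = 11.68 m. Hydraulic radius R = A/P = 13.75/11.68 = 1.178 m. Q_A = (1/0.024)·13.75·1.178^(2/3)·√0.001799 = 27.1 m³/s.
Channel B: Flow area A = b·y = 2.12 × 0.992 = 2.103 m². Wetted perimeter P = b + 2y = 2.12 + 2×0.992 = 4.104 m. Hydraulic radius R = A/P = 2.103/4.104 = 0.5124 m. Q_B = (1/0.024)·2.103·0.5124^(2/3)·√0.001799 = 2.38 m³/s.
The larger discharge is 27.1 m³/s and the smaller is 2.38 m³/s; the ratio is 11.4.

11.4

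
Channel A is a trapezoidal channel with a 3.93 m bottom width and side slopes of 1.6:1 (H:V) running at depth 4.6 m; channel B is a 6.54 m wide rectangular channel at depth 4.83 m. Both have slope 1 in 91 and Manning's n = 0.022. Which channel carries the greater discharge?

Channel A: With bottom width b = 3.93 m and side slope z = 1.6: A = (b + zy)y = (3.93 + 1.6×4.6)×4.6 = 51.93 m²; P = b + 2y√(1+z²) = 3.93 + 2×4.6×1.887 = 21.29 m. Hydraulic radius R = A/P = 51.93/21.29 = 2.44 m. Q_A = (1/0.022)·51.93·2.44^(2/3)·√0.01099 = 448.4 m³/s.
Channel B: Flow area A = b·y = 6.54 × 4.83 = 31.59 m². Wetted perimeter P = b + 2y = 6.54 + 2×4.83 = 16.2 m. Hydraulic radius R = A/P = 31.59/16.2 = 1.95 m. Q_B = (1/0.022)·31.59·1.95^(2/3)·√0.01099 = 234.9 m³/s.
Q_A = 448.4 m³/s vs Q_B = 234.9 m³/s, so channel A carries more.

channel A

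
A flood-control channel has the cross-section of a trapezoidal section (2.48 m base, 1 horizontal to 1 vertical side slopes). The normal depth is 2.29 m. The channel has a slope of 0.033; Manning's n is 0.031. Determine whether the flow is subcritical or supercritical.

With bottom width b = 2.48 m and side slope z = 1: A = (b + zy)y = (2.48 + 1×2.29)×2.29 = 10.92 m²; P = b + 2y√(1+z²) = 2.48 + 2×2.29×1.414 = 8.957 m.
Hydraulic radius R = A/P = 10.92/8.957 = 1.22 m.
V = (1/n) R^(2/3) √S = (1/0.031) × 1.22^(2/3) × √0.033 = 6.689 m/s. Hydraulic depth D_h = A/T = 10.92/7.06 = 1.547 m.
Froude number Fr = V/√(g·D_h) = 6.689/√(9.81×1.547) = 1.72, which is greater than 1, so the flow is supercritical.

supercritical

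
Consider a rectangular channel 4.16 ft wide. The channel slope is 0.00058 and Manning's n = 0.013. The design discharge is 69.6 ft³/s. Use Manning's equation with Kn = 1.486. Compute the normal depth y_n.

y_n = 4.75 ft

Manning's equation rearranged: A R^(2/3) = nQ / (1.486·√S) = 0.013 × 69.6 / (1.486 × √0.00058) = 25.28.
Try y = 4.03 ft: A R^(2/3) = 20.7 — too small.
Try y = 5.32 ft: A R^(2/3) = 28.94 — too large.
Try y = 4.75 ft: A R^(2/3) = 25.27 — close enough.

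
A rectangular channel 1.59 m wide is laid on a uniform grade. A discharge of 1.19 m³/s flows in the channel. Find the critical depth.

y_c = 0.385 m

For a rectangular channel, critical depth y_c = (q²/g)^(1/3) where q = Q/b = 1.19/1.59 = 0.7484 m²/s.
So y_c = (0.7484²/9.81)^(1/3) = 0.385 m.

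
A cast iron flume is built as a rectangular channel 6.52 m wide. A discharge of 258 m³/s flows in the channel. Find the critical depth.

y_c = 5.42 m

For a rectangular channel, critical depth y_c = (q²/g)^(1/3) where q = Q/b = 258/6.52 = 39.57 m²/s.
So y_c = (39.57²/9.81)^(1/3) = 5.42 m.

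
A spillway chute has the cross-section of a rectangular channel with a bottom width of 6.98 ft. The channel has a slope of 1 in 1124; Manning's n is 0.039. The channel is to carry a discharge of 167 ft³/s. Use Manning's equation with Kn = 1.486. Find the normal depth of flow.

y_n = 11 ft

Manning's equation rearranged: A R^(2/3) = nQ / (1.486·√S) = 0.039 × 167 / (1.486 × √0.0008897) = 146.9.
Try y = 7.5 ft: A R^(2/3) = 93.36 — short.
Try y = 11 ft: A R^(2/3) = 147 — matches.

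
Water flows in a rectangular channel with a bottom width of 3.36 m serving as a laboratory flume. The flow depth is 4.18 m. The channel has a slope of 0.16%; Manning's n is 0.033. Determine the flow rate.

Q = 19.2 m³/s

Flow area A = b·y = 3.36 × 4.18 = 14.04 m². Wetted perimeter P = b + 2y = 3.36 + 2×4.18 = 11.72 m.
Hydraulic radius R = A/P = 14.04/11.72 = 1.198 m.
Manning's equation: Q = (1/n) A R^(2/3) S^(1/2) = (1/0.033) × 14.04 × 1.198^(2/3) × 0.0016^(1/2) = 19.2 m³/s.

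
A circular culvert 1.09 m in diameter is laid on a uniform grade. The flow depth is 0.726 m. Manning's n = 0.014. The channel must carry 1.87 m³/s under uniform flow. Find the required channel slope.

S = 0.00727

For a circular section of diameter D = 1.09 m at depth y = 0.726 m, the central angle is θ = 2 arccos(1 − 2y/D) = 3.819 rad. Then A = (D²/8)(θ − sin θ) = 0.6602 m² and P = Dθ/2 = 2.081 m.
Hydraulic radius R = A/P = 0.6602/2.081 = 0.3172 m.
From Manning's equation, S = [nQ / (1 A R^(2/3))]² = [0.014 × 1.87 / (1 × 0.6602 × 0.3172^(2/3))]² = 0.00727.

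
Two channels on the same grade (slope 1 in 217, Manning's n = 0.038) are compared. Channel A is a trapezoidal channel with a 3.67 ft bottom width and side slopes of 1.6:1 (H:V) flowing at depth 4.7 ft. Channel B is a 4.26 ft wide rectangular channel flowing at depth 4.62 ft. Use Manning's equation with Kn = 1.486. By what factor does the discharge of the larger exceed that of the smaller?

Channel A: With bottom width b = 3.67 ft and side slope z = 1.6: A = (b + zy)y = (3.67 + 1.6×4.7)×4.7 = 52.59 ft²; P = b + 2y√(1+z²) = 3.67 + 2×4.7×1.887 = 21.41 ft. Hydraulic radius R = A/P = 52.59/21.41 = 2.457 ft. Q_A = (1.486/0.038)·52.59·2.457^(2/3)·√0.004608 = 254.2 ft³/s.
Channel B: Flow area A = b·y = 4.26 × 4.62 = 19.68 ft². Wetted perimeter P = b + 2y = 4.26 + 2×4.62 = 13.5 ft. Hydraulic radius R = A/P = 19.68/13.5 = 1.458 ft. Q_B = (1.486/0.038)·19.68·1.458^(2/3)·√0.004608 = 67.17 ft³/s.
The larger discharge is 254.2 ft³/s and the smaller is 67.17 ft³/s; the ratio is 3.78.

3.78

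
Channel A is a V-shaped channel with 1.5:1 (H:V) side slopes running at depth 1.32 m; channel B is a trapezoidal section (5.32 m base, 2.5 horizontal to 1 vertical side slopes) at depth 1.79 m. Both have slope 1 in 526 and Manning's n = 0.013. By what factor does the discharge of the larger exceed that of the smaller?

Channel A: For a triangular section with side slope z = 1.5: A = zy² = 1.5×1.32² = 2.614 m²; P = 2y√(1+z²) = 2×1.32×1.803 = 4.759 m. Hydraulic radius R = A/P = 2.614/4.759 = 0.5492 m. Q_A = (1/0.013)·2.614·0.5492^(2/3)·√0.001901 = 5.878 m³/s.
Channel B: With bottom width b = 5.32 m and side slope z = 2.5: A = (b + zy)y = (5.32 + 2.5×1.79)×1.79 = 17.53 m²; P = b + 2y√(1+z²) = 5.32 + 2×1.79×2.693 = 14.96 m. Hydraulic radius R = A/P = 17.53/14.96 = 1.172 m. Q_B = (1/0.013)·17.53·1.172^(2/3)·√0.001901 = 65.37 m³/s.
The larger discharge is 65.37 m³/s and the smaller is 5.878 m³/s; the ratio is 11.1.

11.1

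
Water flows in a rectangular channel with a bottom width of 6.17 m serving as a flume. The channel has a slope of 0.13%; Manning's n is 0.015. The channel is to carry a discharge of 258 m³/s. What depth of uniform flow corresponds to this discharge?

Manning's equation rearranged: A R^(2/3) = nQ / (1·√S) = 0.015 × 258 / (√0.0013) = 107.3.
At y = 11 m: A R^(2/3) = 122 — high.
At y = 7.31 m: A R^(2/3) = 75.58 — low.
At y = 9.84 m: A R^(2/3) = 107.3 — ≈ 107.3.

y_n = 9.84 m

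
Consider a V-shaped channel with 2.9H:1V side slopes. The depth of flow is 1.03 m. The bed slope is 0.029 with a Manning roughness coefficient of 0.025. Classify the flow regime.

supercritical

For a triangular section with side slope z = 2.9: A = zy² = 2.9×1.03² = 3.077 m²; P = 2y√(1+z²) = 2×1.03×3.068 = 6.319 m.
Hydraulic radius R = A/P = 3.077/6.319 = 0.4869 m.
V = (1/n) R^(2/3) √S = (1/0.025) × 0.4869^(2/3) × √0.029 = 4.216 m/s. Hydraulic depth D_h = A/T = 3.077/5.974 = 0.515 m.
Froude number Fr = V/√(g·D_h) = 4.216/√(9.81×0.515) = 1.88, which is greater than 1, so the flow is supercritical.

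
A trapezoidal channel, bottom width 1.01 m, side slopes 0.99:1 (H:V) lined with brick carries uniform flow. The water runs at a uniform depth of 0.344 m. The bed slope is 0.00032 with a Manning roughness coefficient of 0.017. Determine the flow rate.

Q = 0.186 m³/s

With bottom width b = 1.01 m and side slope z = 0.99: A = (b + zy)y = (1.01 + 0.99×0.344)×0.344 = 0.4646 m²; P = b + 2y√(1+z²) = 1.01 + 2×0.344×1.407 = 1.978 m.
Hydraulic radius R = A/P = 0.4646/1.978 = 0.2349 m.
Manning's equation: Q = (1/n) A R^(2/3) S^(1/2) = (1/0.017) × 0.4646 × 0.2349^(2/3) × 0.00032^(1/2) = 0.186 m³/s.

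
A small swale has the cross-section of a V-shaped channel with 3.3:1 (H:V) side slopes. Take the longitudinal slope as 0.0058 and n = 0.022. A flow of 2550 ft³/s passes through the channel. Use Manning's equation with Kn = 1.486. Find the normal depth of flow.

Manning's equation rearranged: A R^(2/3) = nQ / (1.486·√S) = 0.022 × 2550 / (1.486 × √0.0058) = 495.7.
Trying y = 10 ft: A R^(2/3) = 937.1 — too large.
Trying y = 6.04 ft: A R^(2/3) = 244.3 — too small.
Trying y = 7.88 ft: A R^(2/3) = 496.4 — close enough.

y_n = 7.88 ft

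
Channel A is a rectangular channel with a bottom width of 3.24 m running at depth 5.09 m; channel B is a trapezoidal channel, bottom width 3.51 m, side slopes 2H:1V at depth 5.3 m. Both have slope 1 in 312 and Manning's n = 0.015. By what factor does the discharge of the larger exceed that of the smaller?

7.75

Channel A: Flow area A = b·y = 3.24 × 5.09 = 16.49 m². Wetted perimeter P = b + 2y = 3.24 + 2×5.09 = 13.42 m. Hydraulic radius R = A/P = 16.49/13.42 = 1.229 m. Q_A = (1/0.015)·16.49·1.229^(2/3)·√0.003205 = 71.41 m³/s.
Channel B: With bottom width b = 3.51 m and side slope z = 2: A = (b + zy)y = (3.51 + 2×5.3)×5.3 = 74.78 m²; P = b + 2y√(1+z²) = 3.51 + 2×5.3×2.236 = 27.21 m. Hydraulic radius R = A/P = 74.78/27.21 = 2.748 m. Q_B = (1/0.015)·74.78·2.748^(2/3)·√0.003205 = 553.8 m³/s.
The larger discharge is 553.8 m³/s and the smaller is 71.41 m³/s; the ratio is 7.75.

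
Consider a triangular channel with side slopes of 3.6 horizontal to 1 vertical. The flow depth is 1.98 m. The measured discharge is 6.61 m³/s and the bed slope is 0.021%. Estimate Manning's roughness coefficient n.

For a triangular section with side slope z = 3.6: A = zy² = 3.6×1.98² = 14.11 m²; P = 2y√(1+z²) = 2×1.98×3.736 = 14.8 m.
Hydraulic radius R = A/P = 14.11/14.8 = 0.9539 m.
Rearranging Manning's equation: n = (1/Q) A R^(2/3) S^(1/2) = (1/6.61) × 14.11 × 0.9539^(2/3) × √0.00021 = 0.03.

n = 0.03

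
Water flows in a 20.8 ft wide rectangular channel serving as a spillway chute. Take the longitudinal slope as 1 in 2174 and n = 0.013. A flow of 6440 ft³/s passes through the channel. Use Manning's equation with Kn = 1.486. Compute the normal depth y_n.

Manning's equation rearranged: A R^(2/3) = nQ / (1.486·√S) = 0.013 × 6440 / (1.486 × √0.00046) = 2627.
At y = 26.7 ft: A R^(2/3) = 2125 — too small.
At y = 39 ft: A R^(2/3) = 3301 — too large.
At y = 32 ft: A R^(2/3) = 2629 — close enough.

y_n = 32 ft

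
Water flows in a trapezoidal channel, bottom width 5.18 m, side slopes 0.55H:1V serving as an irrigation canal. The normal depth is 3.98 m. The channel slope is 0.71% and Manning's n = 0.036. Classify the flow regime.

With bottom width b = 5.18 m and side slope z = 0.55: A = (b + zy)y = (5.18 + 0.55×3.98)×3.98 = 29.33 m²; P = b + 2y√(1+z²) = 5.18 + 2×3.98×1.141 = 14.26 m.
Hydraulic radius R = A/P = 29.33/14.26 = 2.056 m.
V = (1/n) R^(2/3) √S = (1/0.036) × 2.056^(2/3) × √0.0071 = 3.785 m/s. Hydraulic depth D_h = A/T = 29.33/9.558 = 3.068 m.
Froude number Fr = V/√(g·D_h) = 3.785/√(9.81×3.068) = 0.69, which is less than 1, so the flow is subcritical.

subcritical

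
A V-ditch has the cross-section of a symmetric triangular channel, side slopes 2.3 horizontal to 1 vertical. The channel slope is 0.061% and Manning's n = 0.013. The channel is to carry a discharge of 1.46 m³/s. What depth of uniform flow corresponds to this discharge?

Manning's equation rearranged: A R^(2/3) = nQ / (1·√S) = 0.013 × 1.46 / (√0.00061) = 0.7685.
Trying y = 0.917 m: A R^(2/3) = 1.085 — high.
Trying y = 0.576 m: A R^(2/3) = 0.3141 — low.
Trying y = 0.806 m: A R^(2/3) = 0.7695 — ≈ 0.7685.

y_n = 0.806 m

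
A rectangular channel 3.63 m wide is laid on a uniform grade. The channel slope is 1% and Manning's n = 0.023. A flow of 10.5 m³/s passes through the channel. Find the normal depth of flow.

y_n = 0.923 m

Manning's equation rearranged: A R^(2/3) = nQ / (1·√S) = 0.023 × 10.5 / (√0.01) = 2.415.
Trying y = 1.03 m: A R^(2/3) = 2.826 — high.
Trying y = 0.647 m: A R^(2/3) = 1.434 — low.
Trying y = 0.923 m: A R^(2/3) = 2.415 — ≈ 2.415.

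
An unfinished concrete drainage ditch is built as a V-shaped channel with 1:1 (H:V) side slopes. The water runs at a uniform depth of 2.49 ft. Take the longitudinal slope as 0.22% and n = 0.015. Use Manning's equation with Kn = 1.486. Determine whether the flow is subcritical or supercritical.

For a triangular section with side slope z = 1: A = zy² = 1×2.49² = 6.2 ft²; P = 2y√(1+z²) = 2×2.49×1.414 = 7.043 ft.
Hydraulic radius R = A/P = 6.2/7.043 = 0.8803 ft.
V = (1.486/n) R^(2/3) √S = (1.486/0.015) × 0.8803^(2/3) × √0.0022 = 4.268 ft/s. Hydraulic depth D_h = A/T = 6.2/4.98 = 1.245 ft.
Froude number Fr = V/√(g·D_h) = 4.268/√(32.2×1.245) = 0.674, which is less than 1, so the flow is subcritical.

subcritical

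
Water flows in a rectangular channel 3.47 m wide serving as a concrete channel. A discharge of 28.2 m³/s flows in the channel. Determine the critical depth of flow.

y_c = 1.89 m

For a rectangular channel, critical depth y_c = (q²/g)^(1/3) where q = Q/b = 28.2/3.47 = 8.127 m²/s.
So y_c = (8.127²/9.81)^(1/3) = 1.89 m.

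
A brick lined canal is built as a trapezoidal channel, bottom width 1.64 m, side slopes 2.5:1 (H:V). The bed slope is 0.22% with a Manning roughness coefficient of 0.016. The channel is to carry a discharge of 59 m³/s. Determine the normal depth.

Manning's equation rearranged: A R^(2/3) = nQ / (1·√S) = 0.016 × 59 / (√0.0022) = 20.13.
Try y = 1.64 m: A R^(2/3) = 8.768 — short.
Try y = 2.92 m: A R^(2/3) = 34.26 — over.
Try y = 2.34 m: A R^(2/3) = 20.13 — ≈ 20.13.

y_n = 2.34 m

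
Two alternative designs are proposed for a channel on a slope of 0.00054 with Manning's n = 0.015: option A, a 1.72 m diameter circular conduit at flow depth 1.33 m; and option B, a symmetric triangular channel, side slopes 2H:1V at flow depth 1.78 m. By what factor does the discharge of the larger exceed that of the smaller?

4.36

Channel A: For a circular section of diameter D = 1.72 m at depth y = 1.33 m, the central angle is θ = 2 arccos(1 − 2y/D) = 4.298 rad. Then A = (D²/8)(θ − sin θ) = 1.928 m² and P = Dθ/2 = 3.696 m. Hydraulic radius R = A/P = 1.928/3.696 = 0.5216 m. Q_A = (1/0.015)·1.928·0.5216^(2/3)·√0.00054 = 1.935 m³/s.
Channel B: For a triangular section with side slope z = 2: A = zy² = 2×1.78² = 6.337 m²; P = 2y√(1+z²) = 2×1.78×2.236 = 7.96 m. Hydraulic radius R = A/P = 6.337/7.96 = 0.796 m. Q_B = (1/0.015)·6.337·0.796^(2/3)·√0.00054 = 8.432 m³/s.
The larger discharge is 8.432 m³/s and the smaller is 1.935 m³/s; the ratio is 4.36.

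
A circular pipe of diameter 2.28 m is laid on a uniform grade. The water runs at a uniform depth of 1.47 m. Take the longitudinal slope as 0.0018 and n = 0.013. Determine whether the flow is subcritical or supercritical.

For a circular section of diameter D = 2.28 m at depth y = 1.47 m, the central angle is θ = 2 arccos(1 − 2y/D) = 3.729 rad. Then A = (D²/8)(θ − sin θ) = 2.783 m² and P = Dθ/2 = 4.251 m.
Hydraulic radius R = A/P = 2.783/4.251 = 0.6547 m.
V = (1/n) R^(2/3) √S = (1/0.013) × 0.6547^(2/3) × √0.0018 = 2.461 m/s. Hydraulic depth D_h = A/T = 2.783/2.182 = 1.275 m.
Froude number Fr = V/√(g·D_h) = 2.461/√(9.81×1.275) = 0.696, which is less than 1, so the flow is subcritical.

subcritical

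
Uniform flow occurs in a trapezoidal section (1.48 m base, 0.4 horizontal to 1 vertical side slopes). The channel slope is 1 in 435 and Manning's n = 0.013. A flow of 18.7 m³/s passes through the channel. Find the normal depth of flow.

Manning's equation rearranged: A R^(2/3) = nQ / (1·√S) = 0.013 × 18.7 / (√0.002299) = 5.07.
At y = 1.85 m: A R^(2/3) = 3.395 — too small.
At y = 2.75 m: A R^(2/3) = 6.896 — too large.
At y = 2.32 m: A R^(2/3) = 5.062 — matches.

y_n = 2.32 m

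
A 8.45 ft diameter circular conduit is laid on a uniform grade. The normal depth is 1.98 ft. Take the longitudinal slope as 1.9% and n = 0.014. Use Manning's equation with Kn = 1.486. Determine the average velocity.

V = 16.3 ft/s

For a circular section of diameter D = 8.45 ft at depth y = 1.98 ft, the central angle is θ = 2 arccos(1 − 2y/D) = 2.021 rad. Then A = (D²/8)(θ − sin θ) = 10 ft² and P = Dθ/2 = 8.539 ft.
Hydraulic radius R = A/P = 10/8.539 = 1.172 ft.
From Manning's equation, V = (1.486/n) R^(2/3) S^(1/2) = (1.486/0.014) × 1.172^(2/3) × 0.019^(1/2) = 16.3 ft/s.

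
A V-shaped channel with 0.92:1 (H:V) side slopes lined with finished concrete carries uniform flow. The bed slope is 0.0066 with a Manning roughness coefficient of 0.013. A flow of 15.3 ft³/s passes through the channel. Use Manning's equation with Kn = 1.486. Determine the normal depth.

Manning's equation rearranged: A R^(2/3) = nQ / (1.486·√S) = 0.013 × 15.3 / (1.486 × √0.0066) = 1.648.
At y = 1.87 ft: A R^(2/3) = 2.372 — high.
At y = 1.29 ft: A R^(2/3) = 0.8812 — low.
At y = 1.63 ft: A R^(2/3) = 1.644 — close enough.

y_n = 1.63 ft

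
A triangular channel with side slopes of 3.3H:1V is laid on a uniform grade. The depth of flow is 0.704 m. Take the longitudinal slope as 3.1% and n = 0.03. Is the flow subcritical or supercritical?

For a triangular section with side slope z = 3.3: A = zy² = 3.3×0.704² = 1.636 m²; P = 2y√(1+z²) = 2×0.704×3.448 = 4.855 m.
Hydraulic radius R = A/P = 1.636/4.855 = 0.3369 m.
V = (1/n) R^(2/3) √S = (1/0.03) × 0.3369^(2/3) × √0.031 = 2.841 m/s. Hydraulic depth D_h = A/T = 1.636/4.646 = 0.352 m.
Froude number Fr = V/√(g·D_h) = 2.841/√(9.81×0.352) = 1.53, which is greater than 1, so the flow is supercritical.

supercritical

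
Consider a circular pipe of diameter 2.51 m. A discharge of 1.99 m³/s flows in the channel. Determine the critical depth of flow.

y_c = 0.623 m

At critical depth, Q² T / (g A³) = 1, i.e. A³/T = Q²/g = 1.99²/9.81 = 0.4037.
At y = 0.516 m: A³/T = 0.1939 — short.
At y = 0.623 m: A³/T = 0.4049 — ≈ 0.4037.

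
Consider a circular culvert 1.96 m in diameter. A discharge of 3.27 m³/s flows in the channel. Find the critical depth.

At critical depth, Q² T / (g A³) = 1, i.e. A³/T = Q²/g = 3.27²/9.81 = 1.09.
At y = 0.72 m: A³/T = 0.5372 — short.
At y = 1.06 m: A³/T = 2.364 — over.
At y = 0.866 m: A³/T = 1.092 — ≈ 1.09.

y_c = 0.866 m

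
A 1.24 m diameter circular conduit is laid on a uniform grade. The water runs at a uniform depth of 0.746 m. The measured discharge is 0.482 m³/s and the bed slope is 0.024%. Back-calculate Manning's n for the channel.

n = 0.012

For a circular section of diameter D = 1.24 m at depth y = 0.746 m, the central angle is θ = 2 arccos(1 − 2y/D) = 3.551 rad. Then A = (D²/8)(θ − sin θ) = 0.759 m² and P = Dθ/2 = 2.202 m.
Hydraulic radius R = A/P = 0.759/2.202 = 0.3447 m.
Rearranging Manning's equation: n = (1/Q) A R^(2/3) S^(1/2) = (1/0.482) × 0.759 × 0.3447^(2/3) × √0.00024 = 0.012.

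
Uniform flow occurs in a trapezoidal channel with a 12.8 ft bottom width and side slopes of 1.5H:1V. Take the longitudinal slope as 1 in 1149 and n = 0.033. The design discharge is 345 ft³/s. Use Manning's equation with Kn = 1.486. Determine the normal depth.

y_n = 5.4 ft

Manning's equation rearranged: A R^(2/3) = nQ / (1.486·√S) = 0.033 × 345 / (1.486 × √0.0008703) = 259.7.
Try y = 6.52 ft: A R^(2/3) = 374.4 — over.
Try y = 4.11 ft: A R^(2/3) = 155.7 — short.
Try y = 5.4 ft: A R^(2/3) = 260 — ≈ 259.7.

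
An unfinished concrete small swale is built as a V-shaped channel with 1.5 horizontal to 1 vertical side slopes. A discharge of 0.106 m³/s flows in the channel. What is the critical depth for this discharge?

At critical depth, Q² T / (g A³) = 1, i.e. A³/T = Q²/g = 0.106²/9.81 = 0.001145.
Try y = 0.178 m: A³/T = 0.000201 — too small.
Try y = 0.305 m: A³/T = 0.002969 — too large.
Try y = 0.252 m: A³/T = 0.001143 — matches.

y_c = 0.252 m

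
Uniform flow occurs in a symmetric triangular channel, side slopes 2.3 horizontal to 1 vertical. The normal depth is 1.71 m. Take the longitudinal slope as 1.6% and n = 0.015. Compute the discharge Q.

For a triangular section with side slope z = 2.3: A = zy² = 2.3×1.71² = 6.725 m²; P = 2y√(1+z²) = 2×1.71×2.508 = 8.577 m.
Hydraulic radius R = A/P = 6.725/8.577 = 0.7841 m.
Manning's equation: Q = (1/n) A R^(2/3) S^(1/2) = (1/0.015) × 6.725 × 0.7841^(2/3) × 0.016^(1/2) = 48.2 m³/s.

Q = 48.2 m³/s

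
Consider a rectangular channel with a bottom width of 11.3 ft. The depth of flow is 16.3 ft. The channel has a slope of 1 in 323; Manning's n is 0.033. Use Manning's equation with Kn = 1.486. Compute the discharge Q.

Flow area A = b·y = 11.3 × 16.3 = 184.2 ft². Wetted perimeter P = b + 2y = 11.3 + 2×16.3 = 43.9 ft.
Hydraulic radius R = A/P = 184.2/43.9 = 4.196 ft.
Manning's equation: Q = (1.486/n) A R^(2/3) S^(1/2) = (1.486/0.033) × 184.2 × 4.196^(2/3) × 0.003096^(1/2) = 1200 ft³/s.

Q = 1200 ft³/s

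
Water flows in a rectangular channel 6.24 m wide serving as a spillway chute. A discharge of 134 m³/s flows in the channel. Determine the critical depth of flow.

y_c = 3.61 m

For a rectangular channel, critical depth y_c = (q²/g)^(1/3) where q = Q/b = 134/6.24 = 21.47 m²/s.
So y_c = (21.47²/9.81)^(1/3) = 3.61 m.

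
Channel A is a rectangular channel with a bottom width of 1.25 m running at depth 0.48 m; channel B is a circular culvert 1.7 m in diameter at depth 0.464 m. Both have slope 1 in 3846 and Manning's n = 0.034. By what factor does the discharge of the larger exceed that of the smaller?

Channel A: Flow area A = b·y = 1.25 × 0.48 = 0.6 m². Wetted perimeter P = b + 2y = 1.25 + 2×0.48 = 2.21 m. Hydraulic radius R = A/P = 0.6/2.21 = 0.2715 m. Q_A = (1/0.034)·0.6·0.2715^(2/3)·√0.00026 = 0.1193 m³/s.
Channel B: For a circular section of diameter D = 1.7 m at depth y = 0.464 m, the central angle is θ = 2 arccos(1 − 2y/D) = 2.199 rad. Then A = (D²/8)(θ − sin θ) = 0.502 m² and P = Dθ/2 = 1.869 m. Hydraulic radius R = A/P = 0.502/1.869 = 0.2686 m. Q_B = (1/0.034)·0.502·0.2686^(2/3)·√0.00026 = 0.09911 m³/s.
The larger discharge is 0.1193 m³/s and the smaller is 0.09911 m³/s; the ratio is 1.2.

1.2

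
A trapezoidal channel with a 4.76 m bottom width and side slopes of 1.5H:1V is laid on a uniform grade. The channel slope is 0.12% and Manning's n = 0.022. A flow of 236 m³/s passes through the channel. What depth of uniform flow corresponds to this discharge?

y_n = 5.57 m

Manning's equation rearranged: A R^(2/3) = nQ / (1·√S) = 0.022 × 236 / (√0.0012) = 149.9.
Trying y = 6.84 m: A R^(2/3) = 236.5 — too large.
Trying y = 4.79 m: A R^(2/3) = 108.1 — too small.
Trying y = 5.57 m: A R^(2/3) = 149.9 — ≈ 149.9.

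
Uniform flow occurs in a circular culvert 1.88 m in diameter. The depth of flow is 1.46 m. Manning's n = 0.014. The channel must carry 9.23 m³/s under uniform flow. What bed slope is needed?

For a circular section of diameter D = 1.88 m at depth y = 1.46 m, the central angle is θ = 2 arccos(1 − 2y/D) = 4.314 rad. Then A = (D²/8)(θ − sin θ) = 2.313 m² and P = Dθ/2 = 4.055 m.
Hydraulic radius R = A/P = 2.313/4.055 = 0.5704 m.
From Manning's equation, S = [nQ / (1 A R^(2/3))]² = [0.014 × 9.23 / (1 × 2.313 × 0.5704^(2/3))]² = 0.0066.

S = 0.0066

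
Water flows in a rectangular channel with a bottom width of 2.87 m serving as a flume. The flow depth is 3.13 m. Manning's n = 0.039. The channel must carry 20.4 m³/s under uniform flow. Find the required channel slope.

S = 0.00802

Flow area A = b·y = 2.87 × 3.13 = 8.983 m². Wetted perimeter P = b + 2y = 2.87 + 2×3.13 = 9.13 m.
Hydraulic radius R = A/P = 8.983/9.13 = 0.9839 m.
From Manning's equation, S = [nQ / (1 A R^(2/3))]² = [0.039 × 20.4 / (1 × 8.983 × 0.9839^(2/3))]² = 0.00802.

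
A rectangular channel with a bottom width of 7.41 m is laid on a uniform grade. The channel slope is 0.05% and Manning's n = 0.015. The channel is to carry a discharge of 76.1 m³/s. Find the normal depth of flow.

y_n = 4.34 m

Manning's equation rearranged: A R^(2/3) = nQ / (1·√S) = 0.015 × 76.1 / (√0.0005) = 51.05.
Trying y = 3.05 m: A R^(2/3) = 31.85 — too small.
Trying y = 5.03 m: A R^(2/3) = 61.77 — too large.
Trying y = 4.34 m: A R^(2/3) = 51.03 — ≈ 51.05.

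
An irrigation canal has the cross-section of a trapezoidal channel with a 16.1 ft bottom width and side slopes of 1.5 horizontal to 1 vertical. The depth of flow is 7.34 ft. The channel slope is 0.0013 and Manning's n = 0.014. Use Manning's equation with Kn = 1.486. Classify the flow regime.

With bottom width b = 16.1 ft and side slope z = 1.5: A = (b + zy)y = (16.1 + 1.5×7.34)×7.34 = 199 ft²; P = b + 2y√(1+z²) = 16.1 + 2×7.34×1.803 = 42.56 ft.
Hydraulic radius R = A/P = 199/42.56 = 4.675 ft.
V = (1.486/n) R^(2/3) √S = (1.486/0.014) × 4.675^(2/3) × √0.0013 = 10.7 ft/s. Hydraulic depth D_h = A/T = 199/38.12 = 5.22 ft.
Froude number Fr = V/√(g·D_h) = 10.7/√(32.2×5.22) = 0.825, which is less than 1, so the flow is subcritical.

subcritical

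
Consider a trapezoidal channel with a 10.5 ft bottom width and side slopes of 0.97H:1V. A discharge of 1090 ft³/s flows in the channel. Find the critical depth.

At critical depth, Q² T / (g A³) = 1, i.e. A³/T = Q²/g = 1090²/32.2 = 36900.
Try y = 4.53 ft: A³/T = 15920 — low.
Try y = 6.32 ft: A³/T = 51010 — high.
Try y = 5.77 ft: A³/T = 36930 — ≈ 36900.

y_c = 5.77 ft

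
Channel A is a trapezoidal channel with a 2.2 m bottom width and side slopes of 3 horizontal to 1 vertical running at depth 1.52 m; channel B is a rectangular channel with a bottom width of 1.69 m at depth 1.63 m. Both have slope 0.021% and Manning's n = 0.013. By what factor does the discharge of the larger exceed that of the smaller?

5.02

Channel A: With bottom width b = 2.2 m and side slope z = 3: A = (b + zy)y = (2.2 + 3×1.52)×1.52 = 10.28 m²; P = b + 2y√(1+z²) = 2.2 + 2×1.52×3.162 = 11.81 m. Hydraulic radius R = A/P = 10.28/11.81 = 0.8698 m. Q_A = (1/0.013)·10.28·0.8698^(2/3)·√0.00021 = 10.44 m³/s.
Channel B: Flow area A = b·y = 1.69 × 1.63 = 2.755 m². Wetted perimeter P = b + 2y = 1.69 + 2×1.63 = 4.95 m. Hydraulic radius R = A/P = 2.755/4.95 = 0.5565 m. Q_B = (1/0.013)·2.755·0.5565^(2/3)·√0.00021 = 2.078 m³/s.
The larger discharge is 10.44 m³/s and the smaller is 2.078 m³/s; the ratio is 5.02.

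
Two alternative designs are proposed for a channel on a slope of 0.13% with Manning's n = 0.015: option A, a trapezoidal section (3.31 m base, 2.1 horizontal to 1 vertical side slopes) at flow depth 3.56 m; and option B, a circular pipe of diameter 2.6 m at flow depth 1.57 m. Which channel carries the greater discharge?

Channel A: With bottom width b = 3.31 m and side slope z = 2.1: A = (b + zy)y = (3.31 + 2.1×3.56)×3.56 = 38.4 m²; P = b + 2y√(1+z²) = 3.31 + 2×3.56×2.326 = 19.87 m. Hydraulic radius R = A/P = 38.4/19.87 = 1.932 m. Q_A = (1/0.015)·38.4·1.932^(2/3)·√0.0013 = 143.2 m³/s.
Channel B: For a circular section of diameter D = 2.6 m at depth y = 1.57 m, the central angle is θ = 2 arccos(1 − 2y/D) = 3.56 rad. Then A = (D²/8)(θ − sin θ) = 3.352 m² and P = Dθ/2 = 4.628 m. Hydraulic radius R = A/P = 3.352/4.628 = 0.7242 m. Q_B = (1/0.015)·3.352·0.7242^(2/3)·√0.0013 = 6.497 m³/s.
Q_A = 143.2 m³/s vs Q_B = 6.497 m³/s, so channel A carries more.

channel A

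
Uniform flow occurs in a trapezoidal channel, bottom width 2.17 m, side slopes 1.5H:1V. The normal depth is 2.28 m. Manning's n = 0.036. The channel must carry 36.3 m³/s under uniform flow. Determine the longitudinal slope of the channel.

With bottom width b = 2.17 m and side slope z = 1.5: A = (b + zy)y = (2.17 + 1.5×2.28)×2.28 = 12.75 m²; P = b + 2y√(1+z²) = 2.17 + 2×2.28×1.803 = 10.39 m.
Hydraulic radius R = A/P = 12.75/10.39 = 1.227 m.
From Manning's equation, S = [nQ / (1 A R^(2/3))]² = [0.036 × 36.3 / (1 × 12.75 × 1.227^(2/3))]² = 0.00801.

S = 0.00801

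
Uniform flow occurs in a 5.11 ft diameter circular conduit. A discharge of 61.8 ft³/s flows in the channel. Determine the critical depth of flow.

y_c = 2.2 ft

At critical depth, Q² T / (g A³) = 1, i.e. A³/T = Q²/g = 61.8²/32.2 = 118.6.
At y = 2.73 ft: A³/T = 271.7 — over.
At y = 1.68 ft: A³/T = 42.17 — short.
At y = 2.2 ft: A³/T = 119.1 — close enough.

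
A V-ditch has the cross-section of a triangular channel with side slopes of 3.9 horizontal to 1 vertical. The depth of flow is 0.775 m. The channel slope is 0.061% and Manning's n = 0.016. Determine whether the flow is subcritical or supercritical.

For a triangular section with side slope z = 3.9: A = zy² = 3.9×0.775² = 2.342 m²; P = 2y√(1+z²) = 2×0.775×4.026 = 6.241 m.
Hydraulic radius R = A/P = 2.342/6.241 = 0.3754 m.
V = (1/n) R^(2/3) √S = (1/0.016) × 0.3754^(2/3) × √0.00061 = 0.8032 m/s. Hydraulic depth D_h = A/T = 2.342/6.045 = 0.3875 m.
Froude number Fr = V/√(g·D_h) = 0.8032/√(9.81×0.3875) = 0.412, which is less than 1, so the flow is subcritical.

subcritical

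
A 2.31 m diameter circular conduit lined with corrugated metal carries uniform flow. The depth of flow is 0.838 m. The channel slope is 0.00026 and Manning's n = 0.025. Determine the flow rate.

For a circular section of diameter D = 2.31 m at depth y = 0.838 m, the central angle is θ = 2 arccos(1 − 2y/D) = 2.586 rad. Then A = (D²/8)(θ − sin θ) = 1.373 m² and P = Dθ/2 = 2.986 m.
Hydraulic radius R = A/P = 1.373/2.986 = 0.4596 m.
Manning's equation: Q = (1/n) A R^(2/3) S^(1/2) = (1/0.025) × 1.373 × 0.4596^(2/3) × 0.00026^(1/2) = 0.527 m³/s.

Q = 0.527 m³/s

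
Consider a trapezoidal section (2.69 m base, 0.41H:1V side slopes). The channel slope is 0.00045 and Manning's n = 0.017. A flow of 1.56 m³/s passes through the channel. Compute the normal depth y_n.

Manning's equation rearranged: A R^(2/3) = nQ / (1·√S) = 0.017 × 1.56 / (√0.00045) = 1.25.
Try y = 0.51 m: A R^(2/3) = 0.7891 — short.
Try y = 0.739 m: A R^(2/3) = 1.423 — over.
Try y = 0.681 m: A R^(2/3) = 1.25 — close enough.

y_n = 0.681 m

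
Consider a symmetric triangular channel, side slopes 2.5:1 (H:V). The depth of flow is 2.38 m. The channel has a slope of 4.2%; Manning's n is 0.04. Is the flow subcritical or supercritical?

For a triangular section with side slope z = 2.5: A = zy² = 2.5×2.38² = 14.16 m²; P = 2y√(1+z²) = 2×2.38×2.693 = 12.82 m.
Hydraulic radius R = A/P = 14.16/12.82 = 1.105 m.
V = (1/n) R^(2/3) √S = (1/0.04) × 1.105^(2/3) × √0.042 = 5.476 m/s. Hydraulic depth D_h = A/T = 14.16/11.9 = 1.19 m.
Froude number Fr = V/√(g·D_h) = 5.476/√(9.81×1.19) = 1.6, which is greater than 1, so the flow is supercritical.

supercritical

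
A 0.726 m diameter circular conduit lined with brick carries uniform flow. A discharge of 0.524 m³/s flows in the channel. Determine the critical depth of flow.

y_c = 0.451 m

At critical depth, Q² T / (g A³) = 1, i.e. A³/T = Q²/g = 0.524²/9.81 = 0.02799.
Try y = 0.327 m: A³/T = 0.008193 — low.
Try y = 0.507 m: A³/T = 0.04415 — high.
Try y = 0.451 m: A³/T = 0.02802 — matches.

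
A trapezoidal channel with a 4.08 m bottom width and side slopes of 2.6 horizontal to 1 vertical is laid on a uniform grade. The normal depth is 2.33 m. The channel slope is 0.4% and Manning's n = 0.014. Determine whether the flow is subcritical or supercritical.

supercritical

With bottom width b = 4.08 m and side slope z = 2.6: A = (b + zy)y = (4.08 + 2.6×2.33)×2.33 = 23.62 m²; P = b + 2y√(1+z²) = 4.08 + 2×2.33×2.786 = 17.06 m.
Hydraulic radius R = A/P = 23.62/17.06 = 1.385 m.
V = (1/n) R^(2/3) √S = (1/0.014) × 1.385^(2/3) × √0.004 = 5.612 m/s. Hydraulic depth D_h = A/T = 23.62/16.2 = 1.458 m.
Froude number Fr = V/√(g·D_h) = 5.612/√(9.81×1.458) = 1.48, which is greater than 1, so the flow is supercritical.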